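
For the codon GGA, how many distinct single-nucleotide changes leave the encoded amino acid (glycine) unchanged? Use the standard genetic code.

Position 1: none → 0 synonymous.
Position 2: none → 0 synonymous.
Position 3: GGU, GGC, GGG → 3 synonymous.
Total: 0 + 0 + 3 = 3.

3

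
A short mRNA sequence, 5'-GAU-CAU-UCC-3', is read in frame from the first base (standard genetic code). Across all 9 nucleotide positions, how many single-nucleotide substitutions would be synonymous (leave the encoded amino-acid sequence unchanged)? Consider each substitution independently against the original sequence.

Codon 1 (GAU, Asp): 1 synonymous substitution.
Codon 2 (CAU, His): 1 synonymous substitution.
Codon 3 (UCC, Ser): 3 synonymous substitutions.
Total: 1 + 1 + 3 = 5.

5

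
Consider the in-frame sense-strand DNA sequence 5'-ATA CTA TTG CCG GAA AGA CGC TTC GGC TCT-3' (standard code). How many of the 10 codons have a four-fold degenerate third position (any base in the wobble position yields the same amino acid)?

Codon 1 ATA (Ile): third position 3-fold.
Codon 2 CTA (Leu): third position 4-fold.
Codon 3 TTG (Leu): third position 2-fold.
Codon 4 CCG (Pro): third position 4-fold.
Codon 5 GAA (Glu): third position 2-fold.
Codon 6 AGA (Arg): third position 2-fold.
Codon 7 CGC (Arg): third position 4-fold.
Codon 8 TTC (Phe): third position 2-fold.
Codon 9 GGC (Gly): third position 4-fold.
Codon 10 TCT (Ser): third position 4-fold.
Four-fold degenerate third positions: 5.

5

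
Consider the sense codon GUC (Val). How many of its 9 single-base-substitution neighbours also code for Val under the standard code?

Position 1: none → 0 synonymous.
Position 2: none → 0 synonymous.
Position 3: GUU, GUA, GUG → 3 synonymous.
Total: 0 + 0 + 3 = 3.

3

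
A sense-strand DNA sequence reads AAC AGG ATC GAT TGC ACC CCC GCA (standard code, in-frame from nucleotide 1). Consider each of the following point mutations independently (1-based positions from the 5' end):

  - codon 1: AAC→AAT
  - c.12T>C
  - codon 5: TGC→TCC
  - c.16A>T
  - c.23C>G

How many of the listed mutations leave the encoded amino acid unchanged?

2

Codon 1: AAC (Asn) → AAT (Asn) — synonymous.
Codon 4: GAT (Asp) → GAC (Asp) — synonymous.
Codon 5: TGC (Cys) → TCC (Ser) — missense.
Codon 6: ACC (Thr) → TCC (Ser) — missense.
Codon 8: GCA (Ala) → GGA (Gly) — missense.
Synonymous: 2 of 5.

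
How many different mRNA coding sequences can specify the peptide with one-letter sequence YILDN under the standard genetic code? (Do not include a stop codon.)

Tyr: 2 codons.
Ile: 3 codons.
Leu: 6 codons.
Asp: 2 codons.
Asn: 2 codons.
2 × 3 × 6 × 2 × 2 = 144.

144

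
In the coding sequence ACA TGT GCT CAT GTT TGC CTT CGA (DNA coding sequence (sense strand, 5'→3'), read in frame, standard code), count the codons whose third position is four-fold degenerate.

Codon 1 ACA (Thr): third position 4-fold.
Codon 2 TGT (Cys): third position 2-fold.
Codon 3 GCT (Ala): third position 4-fold.
Codon 4 CAT (His): third position 2-fold.
Codon 5 GTT (Val): third position 4-fold.
Codon 6 TGC (Cys): third position 2-fold.
Codon 7 CTT (Leu): third position 4-fold.
Codon 8 CGA (Arg): third position 4-fold.
Four-fold degenerate third positions: 5.

5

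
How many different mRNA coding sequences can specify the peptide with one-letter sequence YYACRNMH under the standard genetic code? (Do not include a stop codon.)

Tyr: 2 codons.
Tyr: 2 codons.
Ala: 4 codons.
Cys: 2 codons.
Arg: 6 codons.
Asn: 2 codons.
Met: 1 codon.
His: 2 codons.
2 × 2 × 4 × 2 × 6 × 2 × 1 × 2 = 768.

768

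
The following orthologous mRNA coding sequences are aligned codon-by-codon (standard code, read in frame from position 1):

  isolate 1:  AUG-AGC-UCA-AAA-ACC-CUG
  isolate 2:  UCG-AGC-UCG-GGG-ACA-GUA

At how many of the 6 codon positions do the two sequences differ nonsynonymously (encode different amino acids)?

Codon 1: AUG Met / UCG Ser — nonsynonymous.
Codon 2: AGC Ser / AGC Ser — identical.
Codon 3: UCA Ser / UCG Ser — synonymous.
Codon 4: AAA Lys / GGG Gly — nonsynonymous.
Codon 5: ACC Thr / ACA Thr — synonymous.
Codon 6: CUG Leu / GUA Val — nonsynonymous.
Nonsynonymous differences: 3.

3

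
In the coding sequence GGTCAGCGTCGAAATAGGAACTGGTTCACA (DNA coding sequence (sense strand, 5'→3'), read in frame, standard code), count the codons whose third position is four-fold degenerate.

4

Codon 1 GGT (Gly): third position 4-fold.
Codon 2 CAG (Gln): third position 2-fold.
Codon 3 CGT (Arg): third position 4-fold.
Codon 4 CGA (Arg): third position 4-fold.
Codon 5 AAT (Asn): third position 2-fold.
Codon 6 AGG (Arg): third position 2-fold.
Codon 7 AAC (Asn): third position 2-fold.
Codon 8 TGG (Trp): third position 1-fold.
Codon 9 TTC (Phe): third position 2-fold.
Codon 10 ACA (Thr): third position 4-fold.
Four-fold degenerate third positions: 4.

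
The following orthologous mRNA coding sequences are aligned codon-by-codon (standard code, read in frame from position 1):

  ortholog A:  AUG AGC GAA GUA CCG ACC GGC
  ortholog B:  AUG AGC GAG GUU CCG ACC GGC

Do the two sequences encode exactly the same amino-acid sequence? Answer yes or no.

Codon 1: AUG Met / AUG Met — identical.
Codon 2: AGC Ser / AGC Ser — identical.
Codon 3: GAA Glu / GAG Glu — synonymous.
Codon 4: GUA Val / GUU Val — synonymous.
Codon 5: CCG Pro / CCG Pro — identical.
Codon 6: ACC Thr / ACC Thr — identical.
Codon 7: GGC Gly / GGC Gly — identical.
Nonsynonymous differences: 0 → same protein.

yes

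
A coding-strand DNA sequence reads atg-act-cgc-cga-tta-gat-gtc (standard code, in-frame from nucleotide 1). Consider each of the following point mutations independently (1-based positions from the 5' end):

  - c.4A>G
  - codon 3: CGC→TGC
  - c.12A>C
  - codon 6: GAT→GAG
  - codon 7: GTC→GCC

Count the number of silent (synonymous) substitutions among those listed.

Codon 2: ACT (Thr) → GCT (Ala) — missense.
Codon 3: CGC (Arg) → TGC (Cys) — missense.
Codon 4: CGA (Arg) → CGC (Arg) — synonymous.
Codon 6: GAT (Asp) → GAG (Glu) — missense.
Codon 7: GTC (Val) → GCC (Ala) — missense.
Synonymous: 1 of 5.

1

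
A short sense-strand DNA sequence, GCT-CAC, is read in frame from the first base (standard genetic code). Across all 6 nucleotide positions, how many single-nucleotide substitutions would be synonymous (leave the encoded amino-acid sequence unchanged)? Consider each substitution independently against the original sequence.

4

Codon 1 (GCT, Ala): 3 synonymous substitutions.
Codon 2 (CAC, His): 1 synonymous substitution.
Total: 3 + 1 = 4.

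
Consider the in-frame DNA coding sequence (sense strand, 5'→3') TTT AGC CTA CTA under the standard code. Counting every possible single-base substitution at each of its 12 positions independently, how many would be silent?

Codon 1 (TTT, Phe): 1 synonymous substitution.
Codon 2 (AGC, Ser): 1 synonymous substitution.
Codon 3 (CTA, Leu): 4 synonymous substitutions.
Codon 4 (CTA, Leu): 4 synonymous substitutions.
Total: 1 + 1 + 4 + 4 = 10.

10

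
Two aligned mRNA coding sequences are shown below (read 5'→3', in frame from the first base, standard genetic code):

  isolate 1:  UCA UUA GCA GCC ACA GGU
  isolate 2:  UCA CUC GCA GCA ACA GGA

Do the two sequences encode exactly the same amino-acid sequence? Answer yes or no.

yes

Codon 1: UCA Ser / UCA Ser — identical.
Codon 2: UUA Leu / CUC Leu — synonymous.
Codon 3: GCA Ala / GCA Ala — identical.
Codon 4: GCC Ala / GCA Ala — synonymous.
Codon 5: ACA Thr / ACA Thr — identical.
Codon 6: GGU Gly / GGA Gly — synonymous.
Nonsynonymous differences: 0 → same protein.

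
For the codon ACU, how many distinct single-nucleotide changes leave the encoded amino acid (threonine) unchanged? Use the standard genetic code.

Position 1: none → 0 synonymous.
Position 2: none → 0 synonymous.
Position 3: ACC, ACA, ACG → 3 synonymous.
Total: 0 + 0 + 3 = 3.

3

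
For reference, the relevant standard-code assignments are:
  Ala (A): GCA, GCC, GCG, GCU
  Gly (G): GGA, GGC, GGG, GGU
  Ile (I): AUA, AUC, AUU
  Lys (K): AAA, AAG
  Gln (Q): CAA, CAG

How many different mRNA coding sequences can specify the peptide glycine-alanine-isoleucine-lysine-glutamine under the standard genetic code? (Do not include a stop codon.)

192

Gly: 4 codons.
Ala: 4 codons.
Ile: 3 codons.
Lys: 2 codons.
Gln: 2 codons.
4 × 4 × 3 × 2 × 2 = 192.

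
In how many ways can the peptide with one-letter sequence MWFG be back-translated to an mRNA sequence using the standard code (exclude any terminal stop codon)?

8

Met: 1 codon.
Trp: 1 codon.
Phe: 2 codons.
Gly: 4 codons.
1 × 1 × 2 × 4 = 8.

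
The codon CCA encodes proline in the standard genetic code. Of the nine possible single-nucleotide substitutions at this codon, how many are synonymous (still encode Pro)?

Position 1: none → 0 synonymous.
Position 2: none → 0 synonymous.
Position 3: CCT, CCC, CCG → 3 synonymous.
Total: 0 + 0 + 3 = 3.

3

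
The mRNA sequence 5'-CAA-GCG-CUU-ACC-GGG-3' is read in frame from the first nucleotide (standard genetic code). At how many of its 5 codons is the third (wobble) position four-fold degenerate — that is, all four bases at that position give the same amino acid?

4

Codon 1 CAA (Gln): third position 2-fold.
Codon 2 GCG (Ala): third position 4-fold.
Codon 3 CUU (Leu): third position 4-fold.
Codon 4 ACC (Thr): third position 4-fold.
Codon 5 GGG (Gly): third position 4-fold.
Four-fold degenerate third positions: 4.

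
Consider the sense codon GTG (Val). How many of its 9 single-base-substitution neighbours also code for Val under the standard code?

Position 1: none → 0 synonymous.
Position 2: none → 0 synonymous.
Position 3: GTT, GTC, GTA → 3 synonymous.
Total: 0 + 0 + 3 = 3.

3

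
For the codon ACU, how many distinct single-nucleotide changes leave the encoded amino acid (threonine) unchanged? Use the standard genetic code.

Position 1: none → 0 synonymous.
Position 2: none → 0 synonymous.
Position 3: ACC, ACA, ACG → 3 synonymous.
Total: 0 + 0 + 3 = 3.

3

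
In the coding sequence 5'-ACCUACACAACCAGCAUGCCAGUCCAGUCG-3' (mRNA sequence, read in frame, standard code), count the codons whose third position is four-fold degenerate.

6

Codon 1 ACC (Thr): third position 4-fold.
Codon 2 UAC (Tyr): third position 2-fold.
Codon 3 ACA (Thr): third position 4-fold.
Codon 4 ACC (Thr): third position 4-fold.
Codon 5 AGC (Ser): third position 2-fold.
Codon 6 AUG (Met): third position 1-fold.
Codon 7 CCA (Pro): third position 4-fold.
Codon 8 GUC (Val): third position 4-fold.
Codon 9 CAG (Gln): third position 2-fold.
Codon 10 UCG (Ser): third position 4-fold.
Four-fold degenerate third positions: 6.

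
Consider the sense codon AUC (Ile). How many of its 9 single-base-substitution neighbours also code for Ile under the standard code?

2

Position 1: none → 0 synonymous.
Position 2: none → 0 synonymous.
Position 3: AUU, AUA → 2 synonymous.
Total: 0 + 0 + 2 = 2.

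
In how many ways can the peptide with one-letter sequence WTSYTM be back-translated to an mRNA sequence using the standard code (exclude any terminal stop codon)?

Trp: 1 codon.
Thr: 4 codons.
Ser: 6 codons.
Tyr: 2 codons.
Thr: 4 codons.
Met: 1 codon.
1 × 4 × 6 × 2 × 4 × 1 = 192.

192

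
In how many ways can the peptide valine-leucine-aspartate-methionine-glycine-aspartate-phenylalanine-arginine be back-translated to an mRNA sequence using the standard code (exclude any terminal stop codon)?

4608

Val: 4 codons.
Leu: 6 codons.
Asp: 2 codons.
Met: 1 codon.
Gly: 4 codons.
Asp: 2 codons.
Phe: 2 codons.
Arg: 6 codons.
4 × 6 × 2 × 1 × 4 × 2 × 2 × 6 = 4608.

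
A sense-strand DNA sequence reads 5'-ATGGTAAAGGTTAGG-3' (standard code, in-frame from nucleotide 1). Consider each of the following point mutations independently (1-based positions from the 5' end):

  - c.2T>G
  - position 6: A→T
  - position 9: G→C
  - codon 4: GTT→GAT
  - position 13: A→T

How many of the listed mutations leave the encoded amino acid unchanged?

1

Codon 1: ATG (Met) → AGG (Arg) — missense.
Codon 2: GTA (Val) → GTT (Val) — synonymous.
Codon 3: AAG (Lys) → AAC (Asn) — missense.
Codon 4: GTT (Val) → GAT (Asp) — missense.
Codon 5: AGG (Arg) → TGG (Trp) — missense.
Synonymous: 1 of 5.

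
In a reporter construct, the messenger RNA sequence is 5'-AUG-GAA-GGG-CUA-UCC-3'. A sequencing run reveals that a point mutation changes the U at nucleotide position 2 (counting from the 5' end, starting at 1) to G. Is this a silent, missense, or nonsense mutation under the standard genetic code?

Position 2 falls in codon 1: AUG → Met.
After the substitution the codon is AGG → Arg.
Met ≠ Arg, so this is a missense mutation.

missense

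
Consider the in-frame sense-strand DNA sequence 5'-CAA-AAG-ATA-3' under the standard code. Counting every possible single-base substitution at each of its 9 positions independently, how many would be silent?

Codon 1 (CAA, Gln): 1 synonymous substitution.
Codon 2 (AAG, Lys): 1 synonymous substitution.
Codon 3 (ATA, Ile): 2 synonymous substitutions.
Total: 1 + 1 + 2 = 4.

4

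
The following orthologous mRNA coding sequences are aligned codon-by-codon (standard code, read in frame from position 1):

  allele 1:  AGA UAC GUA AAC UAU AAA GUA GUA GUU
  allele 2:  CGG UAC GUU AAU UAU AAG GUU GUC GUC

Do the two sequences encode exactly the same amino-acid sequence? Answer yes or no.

yes

Codon 1: AGA Arg / CGG Arg — synonymous.
Codon 2: UAC Tyr / UAC Tyr — identical.
Codon 3: GUA Val / GUU Val — synonymous.
Codon 4: AAC Asn / AAU Asn — synonymous.
Codon 5: UAU Tyr / UAU Tyr — identical.
Codon 6: AAA Lys / AAG Lys — synonymous.
Codon 7: GUA Val / GUU Val — synonymous.
Codon 8: GUA Val / GUC Val — synonymous.
Codon 9: GUU Val / GUC Val — synonymous.
Nonsynonymous differences: 0 → same protein.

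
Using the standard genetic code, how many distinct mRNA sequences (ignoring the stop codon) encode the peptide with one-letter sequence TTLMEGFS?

Thr: 4 codons.
Thr: 4 codons.
Leu: 6 codons.
Met: 1 codon.
Glu: 2 codons.
Gly: 4 codons.
Phe: 2 codons.
Ser: 6 codons.
4 × 4 × 6 × 1 × 2 × 4 × 2 × 6 = 9216.

9216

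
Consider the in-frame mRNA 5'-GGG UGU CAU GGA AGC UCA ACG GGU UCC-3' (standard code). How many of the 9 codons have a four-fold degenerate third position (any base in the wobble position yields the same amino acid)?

Codon 1 GGG (Gly): third position 4-fold.
Codon 2 UGU (Cys): third position 2-fold.
Codon 3 CAU (His): third position 2-fold.
Codon 4 GGA (Gly): third position 4-fold.
Codon 5 AGC (Ser): third position 2-fold.
Codon 6 UCA (Ser): third position 4-fold.
Codon 7 ACG (Thr): third position 4-fold.
Codon 8 GGU (Gly): third position 4-fold.
Codon 9 UCC (Ser): third position 4-fold.
Four-fold degenerate third positions: 6.

6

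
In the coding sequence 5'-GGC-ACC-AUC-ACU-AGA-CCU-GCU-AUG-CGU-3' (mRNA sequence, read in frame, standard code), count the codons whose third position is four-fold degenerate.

6

Codon 1 GGC (Gly): third position 4-fold.
Codon 2 ACC (Thr): third position 4-fold.
Codon 3 AUC (Ile): third position 3-fold.
Codon 4 ACU (Thr): third position 4-fold.
Codon 5 AGA (Arg): third position 2-fold.
Codon 6 CCU (Pro): third position 4-fold.
Codon 7 GCU (Ala): third position 4-fold.
Codon 8 AUG (Met): third position 1-fold.
Codon 9 CGU (Arg): third position 4-fold.
Four-fold degenerate third positions: 6.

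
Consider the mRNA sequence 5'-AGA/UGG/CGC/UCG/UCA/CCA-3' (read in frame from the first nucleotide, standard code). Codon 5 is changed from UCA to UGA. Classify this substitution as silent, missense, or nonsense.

nonsense

Position 14 falls in codon 5: UCA → Ser.
After the substitution the codon is UGA → Stop.
The new codon is a stop codon, so this is a nonsense mutation.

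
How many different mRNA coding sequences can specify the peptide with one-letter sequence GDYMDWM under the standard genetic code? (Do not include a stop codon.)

32

Gly: 4 codons.
Asp: 2 codons.
Tyr: 2 codons.
Met: 1 codon.
Asp: 2 codons.
Trp: 1 codon.
Met: 1 codon.
4 × 2 × 2 × 1 × 2 × 1 × 1 = 32.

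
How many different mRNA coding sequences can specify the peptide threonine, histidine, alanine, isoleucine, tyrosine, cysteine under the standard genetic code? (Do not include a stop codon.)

Thr: 4 codons.
His: 2 codons.
Ala: 4 codons.
Ile: 3 codons.
Tyr: 2 codons.
Cys: 2 codons.
4 × 2 × 4 × 3 × 2 × 2 = 384.

384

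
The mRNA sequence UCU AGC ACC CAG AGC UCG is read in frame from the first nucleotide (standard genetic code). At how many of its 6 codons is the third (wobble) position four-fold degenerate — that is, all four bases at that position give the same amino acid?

3

Codon 1 UCU (Ser): third position 4-fold.
Codon 2 AGC (Ser): third position 2-fold.
Codon 3 ACC (Thr): third position 4-fold.
Codon 4 CAG (Gln): third position 2-fold.
Codon 5 AGC (Ser): third position 2-fold.
Codon 6 UCG (Ser): third position 4-fold.
Four-fold degenerate third positions: 3.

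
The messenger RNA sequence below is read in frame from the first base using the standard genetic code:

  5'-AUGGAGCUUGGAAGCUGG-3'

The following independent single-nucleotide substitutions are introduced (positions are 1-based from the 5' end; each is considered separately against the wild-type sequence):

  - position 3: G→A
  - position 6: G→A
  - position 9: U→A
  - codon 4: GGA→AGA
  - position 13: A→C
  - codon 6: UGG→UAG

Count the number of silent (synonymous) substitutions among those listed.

2

Codon 1: AUG (Met) → AUA (Ile) — missense.
Codon 2: GAG (Glu) → GAA (Glu) — synonymous.
Codon 3: CUU (Leu) → CUA (Leu) — synonymous.
Codon 4: GGA (Gly) → AGA (Arg) — missense.
Codon 5: AGC (Ser) → CGC (Arg) — missense.
Codon 6: UGG (Trp) → UAG (Stop) — nonsense.
Synonymous: 2 of 6.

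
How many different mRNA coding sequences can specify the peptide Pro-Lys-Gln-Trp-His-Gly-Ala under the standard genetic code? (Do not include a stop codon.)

Pro: 4 codons.
Lys: 2 codons.
Gln: 2 codons.
Trp: 1 codon.
His: 2 codons.
Gly: 4 codons.
Ala: 4 codons.
4 × 2 × 2 × 1 × 2 × 4 × 4 = 512.

512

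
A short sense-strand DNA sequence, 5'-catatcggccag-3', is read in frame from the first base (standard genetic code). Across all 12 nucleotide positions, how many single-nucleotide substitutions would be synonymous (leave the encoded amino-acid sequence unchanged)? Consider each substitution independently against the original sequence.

Codon 1 (CAT, His): 1 synonymous substitution.
Codon 2 (ATC, Ile): 2 synonymous substitutions.
Codon 3 (GGC, Gly): 3 synonymous substitutions.
Codon 4 (CAG, Gln): 1 synonymous substitution.
Total: 1 + 2 + 3 + 1 = 7.

7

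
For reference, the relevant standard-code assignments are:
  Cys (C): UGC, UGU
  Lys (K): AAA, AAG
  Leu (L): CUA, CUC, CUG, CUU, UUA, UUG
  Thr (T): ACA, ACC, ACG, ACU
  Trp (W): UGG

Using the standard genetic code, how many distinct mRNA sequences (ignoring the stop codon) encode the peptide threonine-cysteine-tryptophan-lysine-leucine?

Thr: 4 codons.
Cys: 2 codons.
Trp: 1 codon.
Lys: 2 codons.
Leu: 6 codons.
4 × 2 × 1 × 2 × 6 = 96.

96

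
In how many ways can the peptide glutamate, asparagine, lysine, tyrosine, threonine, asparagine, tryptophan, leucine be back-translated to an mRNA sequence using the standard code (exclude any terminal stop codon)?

Glu: 2 codons.
Asn: 2 codons.
Lys: 2 codons.
Tyr: 2 codons.
Thr: 4 codons.
Asn: 2 codons.
Trp: 1 codon.
Leu: 6 codons.
2 × 2 × 2 × 2 × 4 × 2 × 1 × 6 = 768.

768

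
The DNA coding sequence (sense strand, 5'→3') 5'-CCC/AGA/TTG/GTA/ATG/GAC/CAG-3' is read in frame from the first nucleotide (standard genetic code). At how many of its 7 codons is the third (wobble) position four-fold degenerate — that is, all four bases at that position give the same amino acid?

Codon 1 CCC (Pro): third position 4-fold.
Codon 2 AGA (Arg): third position 2-fold.
Codon 3 TTG (Leu): third position 2-fold.
Codon 4 GTA (Val): third position 4-fold.
Codon 5 ATG (Met): third position 1-fold.
Codon 6 GAC (Asp): third position 2-fold.
Codon 7 CAG (Gln): third position 2-fold.
Four-fold degenerate third positions: 2.

2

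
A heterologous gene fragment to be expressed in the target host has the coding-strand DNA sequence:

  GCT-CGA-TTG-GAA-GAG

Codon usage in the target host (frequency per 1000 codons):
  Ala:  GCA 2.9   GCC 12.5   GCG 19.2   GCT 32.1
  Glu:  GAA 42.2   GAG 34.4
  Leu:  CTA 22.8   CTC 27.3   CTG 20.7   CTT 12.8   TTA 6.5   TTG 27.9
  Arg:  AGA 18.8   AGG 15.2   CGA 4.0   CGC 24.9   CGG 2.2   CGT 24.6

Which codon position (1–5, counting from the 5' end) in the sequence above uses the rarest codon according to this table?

2

Codon 1 GCT (Ala): 32.1 per 1000.
Codon 2 CGA (Arg): 4.0 per 1000.
Codon 3 TTG (Leu): 27.9 per 1000.
Codon 4 GAA (Glu): 42.2 per 1000.
Codon 5 GAG (Glu): 34.4 per 1000.
Lowest frequency is 4.0 at codon 2.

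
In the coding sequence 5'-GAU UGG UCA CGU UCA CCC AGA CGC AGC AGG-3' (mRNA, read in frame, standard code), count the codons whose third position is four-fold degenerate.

Codon 1 GAU (Asp): third position 2-fold.
Codon 2 UGG (Trp): third position 1-fold.
Codon 3 UCA (Ser): third position 4-fold.
Codon 4 CGU (Arg): third position 4-fold.
Codon 5 UCA (Ser): third position 4-fold.
Codon 6 CCC (Pro): third position 4-fold.
Codon 7 AGA (Arg): third position 2-fold.
Codon 8 CGC (Arg): third position 4-fold.
Codon 9 AGC (Ser): third position 2-fold.
Codon 10 AGG (Arg): third position 2-fold.
Four-fold degenerate third positions: 5.

5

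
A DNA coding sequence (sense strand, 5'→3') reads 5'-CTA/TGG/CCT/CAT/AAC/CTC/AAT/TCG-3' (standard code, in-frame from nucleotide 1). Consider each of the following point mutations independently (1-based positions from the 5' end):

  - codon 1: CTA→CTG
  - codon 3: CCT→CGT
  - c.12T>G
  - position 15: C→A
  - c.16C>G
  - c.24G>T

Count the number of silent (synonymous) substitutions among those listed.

2

Codon 1: CTA (Leu) → CTG (Leu) — synonymous.
Codon 3: CCT (Pro) → CGT (Arg) — missense.
Codon 4: CAT (His) → CAG (Gln) — missense.
Codon 5: AAC (Asn) → AAA (Lys) — missense.
Codon 6: CTC (Leu) → GTC (Val) — missense.
Codon 8: TCG (Ser) → TCT (Ser) — synonymous.
Synonymous: 2 of 6.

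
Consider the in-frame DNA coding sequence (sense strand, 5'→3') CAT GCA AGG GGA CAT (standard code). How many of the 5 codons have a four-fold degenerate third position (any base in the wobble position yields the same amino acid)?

2

Codon 1 CAT (His): third position 2-fold.
Codon 2 GCA (Ala): third position 4-fold.
Codon 3 AGG (Arg): third position 2-fold.
Codon 4 GGA (Gly): third position 4-fold.
Codon 5 CAT (His): third position 2-fold.
Four-fold degenerate third positions: 2.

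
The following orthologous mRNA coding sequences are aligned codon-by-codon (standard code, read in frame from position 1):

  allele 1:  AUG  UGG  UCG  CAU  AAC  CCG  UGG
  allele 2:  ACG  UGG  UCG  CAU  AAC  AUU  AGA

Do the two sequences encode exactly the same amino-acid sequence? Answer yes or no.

Codon 1: AUG Met / ACG Thr — nonsynonymous.
Codon 2: UGG Trp / UGG Trp — identical.
Codon 3: UCG Ser / UCG Ser — identical.
Codon 4: CAU His / CAU His — identical.
Codon 5: AAC Asn / AAC Asn — identical.
Codon 6: CCG Pro / AUU Ile — nonsynonymous.
Codon 7: UGG Trp / AGA Arg — nonsynonymous.
Nonsynonymous differences: 3 → different protein.

no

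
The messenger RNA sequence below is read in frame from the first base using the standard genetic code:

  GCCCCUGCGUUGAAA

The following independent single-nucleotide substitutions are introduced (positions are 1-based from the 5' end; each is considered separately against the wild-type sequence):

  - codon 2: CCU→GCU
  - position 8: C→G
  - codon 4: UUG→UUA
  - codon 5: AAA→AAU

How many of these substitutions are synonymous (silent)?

Codon 2: CCU (Pro) → GCU (Ala) — missense.
Codon 3: GCG (Ala) → GGG (Gly) — missense.
Codon 4: UUG (Leu) → UUA (Leu) — synonymous.
Codon 5: AAA (Lys) → AAU (Asn) — missense.
Synonymous: 1 of 4.

1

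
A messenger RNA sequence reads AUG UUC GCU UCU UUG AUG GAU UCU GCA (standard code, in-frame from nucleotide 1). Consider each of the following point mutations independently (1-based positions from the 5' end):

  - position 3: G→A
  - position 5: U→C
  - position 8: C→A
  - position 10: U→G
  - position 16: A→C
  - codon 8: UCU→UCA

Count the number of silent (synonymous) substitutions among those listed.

Codon 1: AUG (Met) → AUA (Ile) — missense.
Codon 2: UUC (Phe) → UCC (Ser) — missense.
Codon 3: GCU (Ala) → GAU (Asp) — missense.
Codon 4: UCU (Ser) → GCU (Ala) — missense.
Codon 6: AUG (Met) → CUG (Leu) — missense.
Codon 8: UCU (Ser) → UCA (Ser) — synonymous.
Synonymous: 1 of 6.

1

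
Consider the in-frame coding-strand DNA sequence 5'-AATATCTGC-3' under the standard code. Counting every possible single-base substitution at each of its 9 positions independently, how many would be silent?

4

Codon 1 (AAT, Asn): 1 synonymous substitution.
Codon 2 (ATC, Ile): 2 synonymous substitutions.
Codon 3 (TGC, Cys): 1 synonymous substitution.
Total: 1 + 2 + 1 = 4.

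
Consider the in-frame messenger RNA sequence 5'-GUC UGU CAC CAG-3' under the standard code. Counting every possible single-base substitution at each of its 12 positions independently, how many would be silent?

6

Codon 1 (GUC, Val): 3 synonymous substitutions.
Codon 2 (UGU, Cys): 1 synonymous substitution.
Codon 3 (CAC, His): 1 synonymous substitution.
Codon 4 (CAG, Gln): 1 synonymous substitution.
Total: 3 + 1 + 1 + 1 = 6.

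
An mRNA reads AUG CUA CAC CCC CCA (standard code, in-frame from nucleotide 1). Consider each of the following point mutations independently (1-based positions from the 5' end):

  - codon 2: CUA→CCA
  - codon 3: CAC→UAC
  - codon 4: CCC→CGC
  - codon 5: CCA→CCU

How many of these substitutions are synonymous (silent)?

1

Codon 2: CUA (Leu) → CCA (Pro) — missense.
Codon 3: CAC (His) → UAC (Tyr) — missense.
Codon 4: CCC (Pro) → CGC (Arg) — missense.
Codon 5: CCA (Pro) → CCU (Pro) — synonymous.
Synonymous: 1 of 4.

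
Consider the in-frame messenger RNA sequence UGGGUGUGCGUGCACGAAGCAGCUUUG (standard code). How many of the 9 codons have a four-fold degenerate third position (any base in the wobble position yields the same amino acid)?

Codon 1 UGG (Trp): third position 1-fold.
Codon 2 GUG (Val): third position 4-fold.
Codon 3 UGC (Cys): third position 2-fold.
Codon 4 GUG (Val): third position 4-fold.
Codon 5 CAC (His): third position 2-fold.
Codon 6 GAA (Glu): third position 2-fold.
Codon 7 GCA (Ala): third position 4-fold.
Codon 8 GCU (Ala): third position 4-fold.
Codon 9 UUG (Leu): third position 2-fold.
Four-fold degenerate third positions: 4.

4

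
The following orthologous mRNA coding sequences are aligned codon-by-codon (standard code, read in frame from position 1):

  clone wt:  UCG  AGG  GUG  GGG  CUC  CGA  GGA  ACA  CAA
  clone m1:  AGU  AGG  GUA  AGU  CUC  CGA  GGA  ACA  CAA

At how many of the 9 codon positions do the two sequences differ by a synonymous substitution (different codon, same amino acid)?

2

Codon 1: UCG Ser / AGU Ser — synonymous.
Codon 2: AGG Arg / AGG Arg — identical.
Codon 3: GUG Val / GUA Val — synonymous.
Codon 4: GGG Gly / AGU Ser — nonsynonymous.
Codon 5: CUC Leu / CUC Leu — identical.
Codon 6: CGA Arg / CGA Arg — identical.
Codon 7: GGA Gly / GGA Gly — identical.
Codon 8: ACA Thr / ACA Thr — identical.
Codon 9: CAA Gln / CAA Gln — identical.
Synonymous differences: 2.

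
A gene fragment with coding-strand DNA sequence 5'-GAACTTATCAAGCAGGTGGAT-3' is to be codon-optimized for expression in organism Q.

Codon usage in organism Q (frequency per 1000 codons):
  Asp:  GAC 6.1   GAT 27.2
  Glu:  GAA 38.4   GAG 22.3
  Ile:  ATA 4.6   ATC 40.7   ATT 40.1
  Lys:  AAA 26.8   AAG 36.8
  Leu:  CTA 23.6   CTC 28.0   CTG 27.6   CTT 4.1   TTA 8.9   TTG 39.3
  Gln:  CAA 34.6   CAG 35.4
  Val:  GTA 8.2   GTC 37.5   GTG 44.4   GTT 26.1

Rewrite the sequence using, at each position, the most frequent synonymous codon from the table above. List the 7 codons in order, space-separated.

GAA TTG ATC AAG CAG GTG GAT

Codon 1 (Glu): best is GAA at 38.4.
Codon 2 (Leu): best is TTG at 39.3.
Codon 3 (Ile): best is ATC at 40.7.
Codon 4 (Lys): best is AAG at 36.8.
Codon 5 (Gln): best is CAG at 35.4.
Codon 6 (Val): best is GTG at 44.4.
Codon 7 (Asp): best is GAT at 27.2.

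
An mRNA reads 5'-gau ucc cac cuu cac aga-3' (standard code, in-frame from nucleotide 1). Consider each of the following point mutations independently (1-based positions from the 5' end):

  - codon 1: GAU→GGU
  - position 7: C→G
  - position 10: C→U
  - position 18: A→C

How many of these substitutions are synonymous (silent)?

Codon 1: GAU (Asp) → GGU (Gly) — missense.
Codon 3: CAC (His) → GAC (Asp) — missense.
Codon 4: CUU (Leu) → UUU (Phe) — missense.
Codon 6: AGA (Arg) → AGC (Ser) — missense.
Synonymous: 0 of 4.

0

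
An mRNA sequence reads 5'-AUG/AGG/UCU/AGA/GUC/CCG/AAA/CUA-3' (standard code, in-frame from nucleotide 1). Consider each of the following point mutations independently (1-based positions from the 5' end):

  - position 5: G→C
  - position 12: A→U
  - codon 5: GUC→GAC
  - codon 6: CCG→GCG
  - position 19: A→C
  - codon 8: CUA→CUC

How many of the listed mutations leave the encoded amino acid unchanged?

Codon 2: AGG (Arg) → ACG (Thr) — missense.
Codon 4: AGA (Arg) → AGU (Ser) — missense.
Codon 5: GUC (Val) → GAC (Asp) — missense.
Codon 6: CCG (Pro) → GCG (Ala) — missense.
Codon 7: AAA (Lys) → CAA (Gln) — missense.
Codon 8: CUA (Leu) → CUC (Leu) — synonymous.
Synonymous: 1 of 6.

1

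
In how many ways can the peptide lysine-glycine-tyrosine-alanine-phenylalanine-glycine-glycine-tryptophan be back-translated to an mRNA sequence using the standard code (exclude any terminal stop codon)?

Lys: 2 codons.
Gly: 4 codons.
Tyr: 2 codons.
Ala: 4 codons.
Phe: 2 codons.
Gly: 4 codons.
Gly: 4 codons.
Trp: 1 codon.
2 × 4 × 2 × 4 × 2 × 4 × 4 × 1 = 2048.

2048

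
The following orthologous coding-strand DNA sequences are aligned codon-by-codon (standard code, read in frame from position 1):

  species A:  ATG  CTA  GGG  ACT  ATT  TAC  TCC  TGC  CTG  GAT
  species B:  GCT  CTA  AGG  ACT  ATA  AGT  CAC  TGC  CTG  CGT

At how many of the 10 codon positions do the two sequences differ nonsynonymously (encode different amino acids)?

5

Codon 1: ATG Met / GCT Ala — nonsynonymous.
Codon 2: CTA Leu / CTA Leu — identical.
Codon 3: GGG Gly / AGG Arg — nonsynonymous.
Codon 4: ACT Thr / ACT Thr — identical.
Codon 5: ATT Ile / ATA Ile — synonymous.
Codon 6: TAC Tyr / AGT Ser — nonsynonymous.
Codon 7: TCC Ser / CAC His — nonsynonymous.
Codon 8: TGC Cys / TGC Cys — identical.
Codon 9: CTG Leu / CTG Leu — identical.
Codon 10: GAT Asp / CGT Arg — nonsynonymous.
Nonsynonymous differences: 5.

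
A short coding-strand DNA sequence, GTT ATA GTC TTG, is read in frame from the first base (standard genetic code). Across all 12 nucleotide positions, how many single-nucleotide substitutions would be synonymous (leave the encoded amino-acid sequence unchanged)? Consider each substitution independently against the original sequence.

10

Codon 1 (GTT, Val): 3 synonymous substitutions.
Codon 2 (ATA, Ile): 2 synonymous substitutions.
Codon 3 (GTC, Val): 3 synonymous substitutions.
Codon 4 (TTG, Leu): 2 synonymous substitutions.
Total: 3 + 2 + 3 + 2 = 10.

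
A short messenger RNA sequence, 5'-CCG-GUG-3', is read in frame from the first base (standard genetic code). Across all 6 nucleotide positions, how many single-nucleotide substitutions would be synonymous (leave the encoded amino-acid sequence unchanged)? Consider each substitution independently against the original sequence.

6

Codon 1 (CCG, Pro): 3 synonymous substitutions.
Codon 2 (GUG, Val): 3 synonymous substitutions.
Total: 3 + 3 = 6.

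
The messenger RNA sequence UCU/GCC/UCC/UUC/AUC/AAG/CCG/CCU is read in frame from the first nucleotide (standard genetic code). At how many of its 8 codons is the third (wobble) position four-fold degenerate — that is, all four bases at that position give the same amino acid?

Codon 1 UCU (Ser): third position 4-fold.
Codon 2 GCC (Ala): third position 4-fold.
Codon 3 UCC (Ser): third position 4-fold.
Codon 4 UUC (Phe): third position 2-fold.
Codon 5 AUC (Ile): third position 3-fold.
Codon 6 AAG (Lys): third position 2-fold.
Codon 7 CCG (Pro): third position 4-fold.
Codon 8 CCU (Pro): third position 4-fold.
Four-fold degenerate third positions: 5.

5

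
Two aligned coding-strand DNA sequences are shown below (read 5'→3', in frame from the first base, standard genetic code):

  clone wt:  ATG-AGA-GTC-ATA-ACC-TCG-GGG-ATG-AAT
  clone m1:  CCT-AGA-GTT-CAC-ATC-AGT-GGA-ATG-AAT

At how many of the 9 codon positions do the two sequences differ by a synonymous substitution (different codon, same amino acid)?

Codon 1: ATG Met / CCT Pro — nonsynonymous.
Codon 2: AGA Arg / AGA Arg — identical.
Codon 3: GTC Val / GTT Val — synonymous.
Codon 4: ATA Ile / CAC His — nonsynonymous.
Codon 5: ACC Thr / ATC Ile — nonsynonymous.
Codon 6: TCG Ser / AGT Ser — synonymous.
Codon 7: GGG Gly / GGA Gly — synonymous.
Codon 8: ATG Met / ATG Met — identical.
Codon 9: AAT Asn / AAT Asn — identical.
Synonymous differences: 3.

3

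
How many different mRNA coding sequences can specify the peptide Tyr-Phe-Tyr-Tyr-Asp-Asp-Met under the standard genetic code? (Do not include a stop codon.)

Tyr: 2 codons.
Phe: 2 codons.
Tyr: 2 codons.
Tyr: 2 codons.
Asp: 2 codons.
Asp: 2 codons.
Met: 1 codon.
2 × 2 × 2 × 2 × 2 × 2 × 1 = 64.

64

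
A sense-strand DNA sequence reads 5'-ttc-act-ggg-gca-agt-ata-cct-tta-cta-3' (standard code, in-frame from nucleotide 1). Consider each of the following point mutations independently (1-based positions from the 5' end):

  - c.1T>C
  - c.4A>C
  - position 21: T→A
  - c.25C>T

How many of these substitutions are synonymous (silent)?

Codon 1: TTC (Phe) → CTC (Leu) — missense.
Codon 2: ACT (Thr) → CCT (Pro) — missense.
Codon 7: CCT (Pro) → CCA (Pro) — synonymous.
Codon 9: CTA (Leu) → TTA (Leu) — synonymous.
Synonymous: 2 of 4.

2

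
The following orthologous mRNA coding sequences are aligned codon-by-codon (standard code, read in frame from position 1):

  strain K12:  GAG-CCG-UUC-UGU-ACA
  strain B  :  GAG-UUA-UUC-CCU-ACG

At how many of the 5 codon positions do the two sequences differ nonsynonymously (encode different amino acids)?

2

Codon 1: GAG Glu / GAG Glu — identical.
Codon 2: CCG Pro / UUA Leu — nonsynonymous.
Codon 3: UUC Phe / UUC Phe — identical.
Codon 4: UGU Cys / CCU Pro — nonsynonymous.
Codon 5: ACA Thr / ACG Thr — synonymous.
Nonsynonymous differences: 2.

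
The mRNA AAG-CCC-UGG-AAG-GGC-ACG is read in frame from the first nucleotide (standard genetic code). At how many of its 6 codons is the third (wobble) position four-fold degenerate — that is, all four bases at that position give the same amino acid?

3

Codon 1 AAG (Lys): third position 2-fold.
Codon 2 CCC (Pro): third position 4-fold.
Codon 3 UGG (Trp): third position 1-fold.
Codon 4 AAG (Lys): third position 2-fold.
Codon 5 GGC (Gly): third position 4-fold.
Codon 6 ACG (Thr): third position 4-fold.
Four-fold degenerate third positions: 3.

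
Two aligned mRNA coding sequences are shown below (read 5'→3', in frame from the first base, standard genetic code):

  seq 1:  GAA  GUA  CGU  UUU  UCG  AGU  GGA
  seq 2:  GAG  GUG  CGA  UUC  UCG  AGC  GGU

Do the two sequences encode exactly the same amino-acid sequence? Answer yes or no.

yes

Codon 1: GAA Glu / GAG Glu — synonymous.
Codon 2: GUA Val / GUG Val — synonymous.
Codon 3: CGU Arg / CGA Arg — synonymous.
Codon 4: UUU Phe / UUC Phe — synonymous.
Codon 5: UCG Ser / UCG Ser — identical.
Codon 6: AGU Ser / AGC Ser — synonymous.
Codon 7: GGA Gly / GGU Gly — synonymous.
Nonsynonymous differences: 0 → same protein.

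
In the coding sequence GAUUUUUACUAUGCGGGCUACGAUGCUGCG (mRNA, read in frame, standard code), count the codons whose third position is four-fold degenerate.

Codon 1 GAU (Asp): third position 2-fold.
Codon 2 UUU (Phe): third position 2-fold.
Codon 3 UAC (Tyr): third position 2-fold.
Codon 4 UAU (Tyr): third position 2-fold.
Codon 5 GCG (Ala): third position 4-fold.
Codon 6 GGC (Gly): third position 4-fold.
Codon 7 UAC (Tyr): third position 2-fold.
Codon 8 GAU (Asp): third position 2-fold.
Codon 9 GCU (Ala): third position 4-fold.
Codon 10 GCG (Ala): third position 4-fold.
Four-fold degenerate third positions: 4.

4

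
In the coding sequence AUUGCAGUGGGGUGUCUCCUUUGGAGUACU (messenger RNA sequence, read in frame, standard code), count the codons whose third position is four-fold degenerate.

6

Codon 1 AUU (Ile): third position 3-fold.
Codon 2 GCA (Ala): third position 4-fold.
Codon 3 GUG (Val): third position 4-fold.
Codon 4 GGG (Gly): third position 4-fold.
Codon 5 UGU (Cys): third position 2-fold.
Codon 6 CUC (Leu): third position 4-fold.
Codon 7 CUU (Leu): third position 4-fold.
Codon 8 UGG (Trp): third position 1-fold.
Codon 9 AGU (Ser): third position 2-fold.
Codon 10 ACU (Thr): third position 4-fold.
Four-fold degenerate third positions: 6.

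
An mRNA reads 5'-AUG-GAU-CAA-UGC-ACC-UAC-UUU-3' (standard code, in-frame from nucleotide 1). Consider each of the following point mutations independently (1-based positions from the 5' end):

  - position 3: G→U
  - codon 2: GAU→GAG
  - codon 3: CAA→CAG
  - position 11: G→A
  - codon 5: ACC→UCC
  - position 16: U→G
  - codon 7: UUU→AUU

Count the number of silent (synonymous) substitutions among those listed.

1

Codon 1: AUG (Met) → AUU (Ile) — missense.
Codon 2: GAU (Asp) → GAG (Glu) — missense.
Codon 3: CAA (Gln) → CAG (Gln) — synonymous.
Codon 4: UGC (Cys) → UAC (Tyr) — missense.
Codon 5: ACC (Thr) → UCC (Ser) — missense.
Codon 6: UAC (Tyr) → GAC (Asp) — missense.
Codon 7: UUU (Phe) → AUU (Ile) — missense.
Synonymous: 1 of 7.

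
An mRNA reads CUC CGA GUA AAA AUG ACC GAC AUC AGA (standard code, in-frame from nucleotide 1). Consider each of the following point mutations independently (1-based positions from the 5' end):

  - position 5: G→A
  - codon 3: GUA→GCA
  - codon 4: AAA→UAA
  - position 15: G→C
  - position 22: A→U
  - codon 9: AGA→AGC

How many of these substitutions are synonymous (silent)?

Codon 2: CGA (Arg) → CAA (Gln) — missense.
Codon 3: GUA (Val) → GCA (Ala) — missense.
Codon 4: AAA (Lys) → UAA (Stop) — nonsense.
Codon 5: AUG (Met) → AUC (Ile) — missense.
Codon 8: AUC (Ile) → UUC (Phe) — missense.
Codon 9: AGA (Arg) → AGC (Ser) — missense.
Synonymous: 0 of 6.

0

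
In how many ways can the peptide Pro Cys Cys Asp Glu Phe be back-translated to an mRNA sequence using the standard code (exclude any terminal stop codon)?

Pro: 4 codons.
Cys: 2 codons.
Cys: 2 codons.
Asp: 2 codons.
Glu: 2 codons.
Phe: 2 codons.
4 × 2 × 2 × 2 × 2 × 2 = 128.

128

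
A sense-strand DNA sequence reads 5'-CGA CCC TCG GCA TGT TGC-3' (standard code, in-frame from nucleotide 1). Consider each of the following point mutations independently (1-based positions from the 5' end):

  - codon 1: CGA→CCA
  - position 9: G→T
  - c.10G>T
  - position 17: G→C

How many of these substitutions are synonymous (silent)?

Codon 1: CGA (Arg) → CCA (Pro) — missense.
Codon 3: TCG (Ser) → TCT (Ser) — synonymous.
Codon 4: GCA (Ala) → TCA (Ser) — missense.
Codon 6: TGC (Cys) → TCC (Ser) — missense.
Synonymous: 1 of 4.

1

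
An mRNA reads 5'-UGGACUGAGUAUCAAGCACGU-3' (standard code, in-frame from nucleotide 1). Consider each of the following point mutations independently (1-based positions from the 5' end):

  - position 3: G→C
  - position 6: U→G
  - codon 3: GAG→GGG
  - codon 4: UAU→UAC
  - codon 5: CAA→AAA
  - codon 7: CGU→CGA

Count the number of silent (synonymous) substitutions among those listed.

Codon 1: UGG (Trp) → UGC (Cys) — missense.
Codon 2: ACU (Thr) → ACG (Thr) — synonymous.
Codon 3: GAG (Glu) → GGG (Gly) — missense.
Codon 4: UAU (Tyr) → UAC (Tyr) — synonymous.
Codon 5: CAA (Gln) → AAA (Lys) — missense.
Codon 7: CGU (Arg) → CGA (Arg) — synonymous.
Synonymous: 3 of 6.

3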